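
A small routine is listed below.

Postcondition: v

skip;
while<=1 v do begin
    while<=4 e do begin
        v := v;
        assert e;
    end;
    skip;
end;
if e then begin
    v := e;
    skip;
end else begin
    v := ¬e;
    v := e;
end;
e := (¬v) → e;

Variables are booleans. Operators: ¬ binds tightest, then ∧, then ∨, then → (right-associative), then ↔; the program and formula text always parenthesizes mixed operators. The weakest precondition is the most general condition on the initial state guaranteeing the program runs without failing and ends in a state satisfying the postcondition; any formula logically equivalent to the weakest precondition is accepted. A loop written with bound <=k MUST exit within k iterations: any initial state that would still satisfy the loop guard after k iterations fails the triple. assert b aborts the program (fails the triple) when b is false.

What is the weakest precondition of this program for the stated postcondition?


Working backward. After the program, v must hold.
Before e := (¬v) → e: v
Then branch requires e; else branch requires e.
Before the if: (¬e) → e
Before the loop (bound <=1), unroll the exhaustion recursion (WP_0 = exit-now case; WP_j = one more guarded iteration, up to j = 1):
  WP_0: (¬v) ∧ ((¬e) → e)
  WP_1: (v → ((¬e) ∧ ((¬e) → ((¬v) ∧ ((¬e) → e))))) ∧ ((¬v) → ((¬e) → e))
So before the loop: (v → ((¬e) ∧ ((¬e) → ((¬v) ∧ ((¬e) → e))))) ∧ ((¬v) → ((¬e) → e))
Before skip: (v → ((¬e) ∧ ((¬e) → ((¬v) ∧ ((¬e) → e))))) ∧ ((¬v) → ((¬e) → e))
Answer: WP = (v → ((¬e) ∧ ((¬e) → ((¬v) ∧ ((¬e) → e))))) ∧ ((¬v) → ((¬e) → e))


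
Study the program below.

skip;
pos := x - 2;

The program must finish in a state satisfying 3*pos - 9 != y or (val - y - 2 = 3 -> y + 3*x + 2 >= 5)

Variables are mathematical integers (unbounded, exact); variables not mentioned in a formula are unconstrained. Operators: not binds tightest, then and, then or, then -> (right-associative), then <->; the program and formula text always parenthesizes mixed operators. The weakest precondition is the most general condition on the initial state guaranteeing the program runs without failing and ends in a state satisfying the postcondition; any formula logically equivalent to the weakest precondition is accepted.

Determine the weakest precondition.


Working backward. After the program, the postcondition 3*pos - 9 != y or (val - y - 2 = 3 -> y + 3*x + 2 >= 5) must hold; in canonical form it is 3*pos != y + 9 or (val = y + 5 -> 3*x + y >= 3).
Before pos := x - 2: 3*x != y + 15 or (val = y + 5 -> 3*x + y >= 3)
Before skip: 3*x != y + 15 or (val = y + 5 -> 3*x + y >= 3)
Answer: WP = 3*x != y + 15 or (val = y + 5 -> 3*x + y >= 3)


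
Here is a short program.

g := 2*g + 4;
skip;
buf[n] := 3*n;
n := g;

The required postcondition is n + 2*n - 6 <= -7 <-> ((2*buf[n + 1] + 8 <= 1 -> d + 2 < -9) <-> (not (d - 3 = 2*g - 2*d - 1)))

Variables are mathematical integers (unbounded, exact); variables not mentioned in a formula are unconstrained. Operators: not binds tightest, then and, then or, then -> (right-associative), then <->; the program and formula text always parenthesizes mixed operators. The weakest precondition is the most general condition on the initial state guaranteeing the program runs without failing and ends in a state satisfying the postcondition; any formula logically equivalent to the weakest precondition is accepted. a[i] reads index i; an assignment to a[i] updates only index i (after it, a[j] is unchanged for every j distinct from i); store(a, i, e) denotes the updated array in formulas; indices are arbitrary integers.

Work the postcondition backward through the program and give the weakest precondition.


Working backward. After the program, the postcondition n + 2*n - 6 <= -7 <-> ((2*buf[n + 1] + 8 <= 1 -> d + 2 < -9) <-> (not (d - 3 = 2*g - 2*d - 1))) must hold; in canonical form it is 3*n <= -1 <-> ((2*buf[n + 1] <= -7 -> d < -11) <-> (not (3*d = 2*g + 2))).
Before n := g: 3*g <= -1 <-> ((2*buf[g + 1] <= -7 -> d < -11) <-> (not (3*d = 2*g + 2)))
Before buf[n] := 3*n: 3*g <= -1 <-> ((2*store(buf, n, 3*n)[g + 1] <= -7 -> d < -11) <-> (not (3*d = 2*g + 2)))
Before skip: 3*g <= -1 <-> ((2*store(buf, n, 3*n)[g + 1] <= -7 -> d < -11) <-> (not (3*d = 2*g + 2)))
Before g := 2*g + 4: 6*g <= -13 <-> ((2*store(buf, n, 3*n)[2*g + 5] <= -7 -> d < -11) <-> (not (3*d = 4*g + 10)))
Answer: WP = 6*g <= -13 <-> ((2*store(buf, n, 3*n)[2*g + 5] <= -7 -> d < -11) <-> (not (3*d = 4*g + 10)))


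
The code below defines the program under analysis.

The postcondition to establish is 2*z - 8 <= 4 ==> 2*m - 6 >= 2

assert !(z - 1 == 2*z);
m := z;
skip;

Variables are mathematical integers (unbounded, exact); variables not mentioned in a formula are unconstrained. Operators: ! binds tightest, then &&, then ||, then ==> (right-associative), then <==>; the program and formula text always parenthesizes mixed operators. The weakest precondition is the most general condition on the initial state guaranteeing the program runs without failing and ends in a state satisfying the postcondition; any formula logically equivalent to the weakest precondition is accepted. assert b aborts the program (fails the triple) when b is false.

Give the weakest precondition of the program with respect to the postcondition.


Working backward. After the program, the postcondition 2*z - 8 <= 4 ==> 2*m - 6 >= 2 must hold; in canonical form it is 2*z <= 12 ==> 2*m >= 8.
Before skip: 2*z <= 12 ==> 2*m >= 8
Before m := z: 2*z <= 12 ==> 2*z >= 8
Before assert !(z - 1 == 2*z): (!(z == -1)) && (2*z <= 12 ==> 2*z >= 8)
Answer: WP = (!(z == -1)) && (2*z <= 12 ==> 2*z >= 8)


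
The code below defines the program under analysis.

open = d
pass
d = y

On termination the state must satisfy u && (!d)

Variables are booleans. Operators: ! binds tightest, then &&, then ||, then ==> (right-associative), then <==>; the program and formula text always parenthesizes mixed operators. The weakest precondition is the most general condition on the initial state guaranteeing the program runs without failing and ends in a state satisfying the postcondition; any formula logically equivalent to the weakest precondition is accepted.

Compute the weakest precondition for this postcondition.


Working backward. After the program, u && (!d) must hold.
Before d := y: u && (!y)
Before skip: u && (!y)
Before open := d: u && (!y)
Answer: WP = u && (!y)


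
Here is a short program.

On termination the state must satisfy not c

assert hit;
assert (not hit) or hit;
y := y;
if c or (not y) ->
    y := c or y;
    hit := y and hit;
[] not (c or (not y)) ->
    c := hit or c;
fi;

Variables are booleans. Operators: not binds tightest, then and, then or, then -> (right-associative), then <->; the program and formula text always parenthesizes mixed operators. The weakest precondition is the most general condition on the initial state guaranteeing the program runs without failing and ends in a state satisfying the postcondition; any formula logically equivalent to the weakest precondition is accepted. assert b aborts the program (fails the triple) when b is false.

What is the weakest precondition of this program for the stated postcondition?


Working backward. After the program, not c must hold.
Then branch requires not c; else branch requires not (hit or c).
Before the if: ((c or (not y)) -> (not c)) and ((not (c or (not y))) -> (not (hit or c)))
Before y := y: ((c or (not y)) -> (not c)) and ((not (c or (not y))) -> (not (hit or c)))
Before assert (not hit) or hit: ((c or (not y)) -> (not c)) and ((not (c or (not y))) -> (not (hit or c)))
Before assert hit: hit and ((c or (not y)) -> (not c)) and ((not (c or (not y))) -> (not (hit or c)))
Answer: WP = hit and ((c or (not y)) -> (not c)) and ((not (c or (not y))) -> (not (hit or c)))


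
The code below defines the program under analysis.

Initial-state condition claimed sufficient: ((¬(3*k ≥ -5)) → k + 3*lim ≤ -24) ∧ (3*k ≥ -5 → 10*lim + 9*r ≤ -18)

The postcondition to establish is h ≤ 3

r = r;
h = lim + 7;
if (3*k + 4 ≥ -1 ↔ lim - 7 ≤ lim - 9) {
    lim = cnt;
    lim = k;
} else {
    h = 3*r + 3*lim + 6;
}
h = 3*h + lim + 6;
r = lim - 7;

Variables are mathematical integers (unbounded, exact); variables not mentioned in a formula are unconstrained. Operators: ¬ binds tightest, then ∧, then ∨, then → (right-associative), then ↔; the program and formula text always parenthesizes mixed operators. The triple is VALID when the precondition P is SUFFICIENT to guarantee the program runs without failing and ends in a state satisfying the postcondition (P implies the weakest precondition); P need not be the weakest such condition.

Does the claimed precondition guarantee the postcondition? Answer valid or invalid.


Working backward. After the program, h ≤ 3 must hold.
Before r := lim - 7: h ≤ 3
Before h := 3*h + lim + 6: 3*h + lim ≤ -3
Then branch requires 3*h + k ≤ -3; else branch requires 10*lim + 9*r ≤ -21.
Before the if: ((¬(3*k ≥ -5)) → 3*h + k ≤ -3) ∧ (3*k ≥ -5 → 10*lim + 9*r ≤ -21)
Before h := lim + 7: ((¬(3*k ≥ -5)) → k + 3*lim ≤ -24) ∧ (3*k ≥ -5 → 10*lim + 9*r ≤ -21)
Before r := r: ((¬(3*k ≥ -5)) → k + 3*lim ≤ -24) ∧ (3*k ≥ -5 → 10*lim + 9*r ≤ -21)
The weakest precondition is ((¬(3*k ≥ -5)) → k + 3*lim ≤ -24) ∧ (3*k ≥ -5 → 10*lim + 9*r ≤ -21).
Check whether ((¬(3*k ≥ -5)) → k + 3*lim ≤ -24) ∧ (3*k ≥ -5 → 10*lim + 9*r ≤ -18) implies it.
Countermodel: at the initial state k = -1, lim = 0, r = -2, the precondition holds but the weakest precondition fails.
Answer: invalid


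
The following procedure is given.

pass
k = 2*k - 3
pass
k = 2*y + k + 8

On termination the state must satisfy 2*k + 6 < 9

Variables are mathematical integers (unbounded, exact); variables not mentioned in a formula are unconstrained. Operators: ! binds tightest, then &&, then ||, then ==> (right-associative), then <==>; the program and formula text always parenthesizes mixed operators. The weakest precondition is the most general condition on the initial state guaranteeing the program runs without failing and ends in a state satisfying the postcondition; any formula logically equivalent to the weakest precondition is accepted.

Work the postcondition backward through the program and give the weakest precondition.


Working backward. After the program, the postcondition 2*k + 6 < 9 must hold; in canonical form it is 2*k < 3.
Before k := 2*y + k + 8: 2*k + 4*y < -13
Before skip: 2*k + 4*y < -13
Before k := 2*k - 3: 4*k + 4*y < -7
Before skip: 4*k + 4*y < -7
Answer: WP = 4*k + 4*y < -7


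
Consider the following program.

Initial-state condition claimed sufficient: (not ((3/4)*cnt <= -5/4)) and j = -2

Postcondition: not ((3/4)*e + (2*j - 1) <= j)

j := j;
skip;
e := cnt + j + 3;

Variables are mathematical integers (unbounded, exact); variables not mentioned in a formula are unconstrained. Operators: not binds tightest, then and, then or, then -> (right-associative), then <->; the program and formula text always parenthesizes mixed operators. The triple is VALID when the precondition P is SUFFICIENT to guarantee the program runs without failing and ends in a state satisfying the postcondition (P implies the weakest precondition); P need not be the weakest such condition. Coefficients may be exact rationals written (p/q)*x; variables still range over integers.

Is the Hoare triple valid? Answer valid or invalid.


Working backward. After the program, the postcondition not ((3/4)*e + (2*j - 1) <= j) must hold; in canonical form it is not ((3/4)*e + j <= 1).
Before e := cnt + j + 3: not ((3/4)*cnt + (7/4)*j <= -5/4)
Before skip: not ((3/4)*cnt + (7/4)*j <= -5/4)
Before j := j: not ((3/4)*cnt + (7/4)*j <= -5/4)
The weakest precondition is not ((3/4)*cnt + (7/4)*j <= -5/4).
Check whether (not ((3/4)*cnt <= -5/4)) and j = -2 implies it.
Countermodel: at the initial state cnt = -1, j = -2, the precondition holds but the weakest precondition fails.
Answer: invalid


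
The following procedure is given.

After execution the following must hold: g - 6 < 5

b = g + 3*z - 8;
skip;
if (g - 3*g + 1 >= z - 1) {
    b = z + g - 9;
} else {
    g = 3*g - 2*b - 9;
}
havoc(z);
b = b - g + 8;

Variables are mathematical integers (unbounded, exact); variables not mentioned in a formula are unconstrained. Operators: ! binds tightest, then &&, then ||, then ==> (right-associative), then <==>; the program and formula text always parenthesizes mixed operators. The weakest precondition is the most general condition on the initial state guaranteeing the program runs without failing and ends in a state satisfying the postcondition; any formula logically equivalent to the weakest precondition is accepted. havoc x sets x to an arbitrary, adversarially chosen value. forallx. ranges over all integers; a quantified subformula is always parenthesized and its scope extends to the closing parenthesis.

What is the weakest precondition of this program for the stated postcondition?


Working backward. After the program, the postcondition g - 6 < 5 must hold; in canonical form it is g < 11.
Before b := b - g + 8: g < 11
Before havoc z: g < 11
Then branch requires g < 11; else branch requires 3*g < 2*b + 20.
Before the if: (2*g + z <= 2 ==> g < 11) && ((!(2*g + z <= 2)) ==> 3*g < 2*b + 20)
Before skip: (2*g + z <= 2 ==> g < 11) && ((!(2*g + z <= 2)) ==> 3*g < 2*b + 20)
Before b := g + 3*z - 8: (2*g + z <= 2 ==> g < 11) && ((!(2*g + z <= 2)) ==> g < 6*z + 4)
Answer: WP = (2*g + z <= 2 ==> g < 11) && ((!(2*g + z <= 2)) ==> g < 6*z + 4)


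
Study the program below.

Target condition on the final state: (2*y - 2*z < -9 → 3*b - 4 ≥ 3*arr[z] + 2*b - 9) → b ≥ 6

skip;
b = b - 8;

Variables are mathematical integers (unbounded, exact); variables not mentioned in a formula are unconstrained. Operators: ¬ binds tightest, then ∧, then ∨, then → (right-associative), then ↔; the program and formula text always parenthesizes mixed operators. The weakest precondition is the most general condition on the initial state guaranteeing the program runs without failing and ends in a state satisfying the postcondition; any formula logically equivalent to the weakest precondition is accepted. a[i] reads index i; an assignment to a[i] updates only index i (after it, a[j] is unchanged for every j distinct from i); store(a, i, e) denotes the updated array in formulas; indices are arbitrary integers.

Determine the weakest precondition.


Working backward. After the program, the postcondition (2*y - 2*z < -9 → 3*b - 4 ≥ 3*arr[z] + 2*b - 9) → b ≥ 6 must hold; in canonical form it is (2*y < 2*z - 9 → b ≥ 3*arr[z] - 5) → b ≥ 6.
Before b := b - 8: (2*y < 2*z - 9 → b ≥ 3*arr[z] + 3) → b ≥ 14
Before skip: (2*y < 2*z - 9 → b ≥ 3*arr[z] + 3) → b ≥ 14
Answer: WP = (2*y < 2*z - 9 → b ≥ 3*arr[z] + 3) → b ≥ 14


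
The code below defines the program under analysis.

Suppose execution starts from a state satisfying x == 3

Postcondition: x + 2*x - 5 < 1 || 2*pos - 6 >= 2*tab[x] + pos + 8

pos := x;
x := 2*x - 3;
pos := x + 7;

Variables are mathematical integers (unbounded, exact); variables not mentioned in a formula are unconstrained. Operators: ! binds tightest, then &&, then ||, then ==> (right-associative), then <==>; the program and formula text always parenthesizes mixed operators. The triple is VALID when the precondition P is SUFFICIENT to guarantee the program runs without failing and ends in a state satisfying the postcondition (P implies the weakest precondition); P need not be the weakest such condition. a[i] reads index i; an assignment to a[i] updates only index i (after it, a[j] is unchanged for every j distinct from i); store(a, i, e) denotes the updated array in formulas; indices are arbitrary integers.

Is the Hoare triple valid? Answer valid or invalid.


Working backward. After the program, the postcondition x + 2*x - 5 < 1 || 2*pos - 6 >= 2*tab[x] + pos + 8 must hold; in canonical form it is 3*x < 6 || pos >= 2*tab[x] + 14.
Before pos := x + 7: 3*x < 6 || x >= 2*tab[x] + 7
Before x := 2*x - 3: 6*x < 15 || 2*x >= 2*tab[2*x - 3] + 10
Before pos := x: 6*x < 15 || 2*x >= 2*tab[2*x - 3] + 10
The weakest precondition is 6*x < 15 || 2*x >= 2*tab[2*x - 3] + 10.
Check whether x == 3 implies it.
Countermodel: at the initial state tab = {[3] = -1, elsewhere -1}, x = 3, the precondition holds but the weakest precondition fails.
Answer: invalid


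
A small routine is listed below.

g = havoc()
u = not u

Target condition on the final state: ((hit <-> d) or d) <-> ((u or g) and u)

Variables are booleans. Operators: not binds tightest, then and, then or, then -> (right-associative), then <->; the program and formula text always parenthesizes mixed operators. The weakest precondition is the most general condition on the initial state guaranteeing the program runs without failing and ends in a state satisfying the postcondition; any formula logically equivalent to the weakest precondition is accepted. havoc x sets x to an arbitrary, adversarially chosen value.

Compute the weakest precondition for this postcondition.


Working backward. After the program, ((hit <-> d) or d) <-> ((u or g) and u) must hold.
Before u := not u: ((hit <-> d) or d) <-> (((not u) or g) and (not u))
Before havoc g: ((hit <-> d) or d) <-> (not u)
Answer: WP = ((hit <-> d) or d) <-> (not u)


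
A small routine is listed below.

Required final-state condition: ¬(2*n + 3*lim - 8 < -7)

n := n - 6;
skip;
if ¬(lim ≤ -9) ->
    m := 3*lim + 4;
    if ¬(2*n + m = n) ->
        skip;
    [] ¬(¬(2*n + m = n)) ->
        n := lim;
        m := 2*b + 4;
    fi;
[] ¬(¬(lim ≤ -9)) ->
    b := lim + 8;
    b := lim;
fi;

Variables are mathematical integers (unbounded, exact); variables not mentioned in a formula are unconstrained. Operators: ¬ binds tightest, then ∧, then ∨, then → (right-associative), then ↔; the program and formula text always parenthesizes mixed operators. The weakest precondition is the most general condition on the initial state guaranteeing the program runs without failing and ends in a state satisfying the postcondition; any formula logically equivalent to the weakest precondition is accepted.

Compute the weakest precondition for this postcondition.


Working backward. After the program, the postcondition ¬(2*n + 3*lim - 8 < -7) must hold; in canonical form it is ¬(3*lim + 2*n < 1).
Then branch requires ((¬(3*lim + n = -4)) → (¬(3*lim + 2*n < 1))) ∧ (3*lim + n = -4 → (¬(5*lim < 1))); else branch requires ¬(3*lim + 2*n < 1).
Before the if: ((¬(lim ≤ -9)) → (((¬(3*lim + n = -4)) → (¬(3*lim + 2*n < 1))) ∧ (3*lim + n = -4 → (¬(5*lim < 1))))) ∧ (lim ≤ -9 → (¬(3*lim + 2*n < 1)))
Before skip: ((¬(lim ≤ -9)) → (((¬(3*lim + n = -4)) → (¬(3*lim + 2*n < 1))) ∧ (3*lim + n = -4 → (¬(5*lim < 1))))) ∧ (lim ≤ -9 → (¬(3*lim + 2*n < 1)))
Before n := n - 6: ((¬(lim ≤ -9)) → (((¬(3*lim + n = 2)) → (¬(3*lim + 2*n < 13))) ∧ (3*lim + n = 2 → (¬(5*lim < 1))))) ∧ (lim ≤ -9 → (¬(3*lim + 2*n < 13)))
Answer: WP = ((¬(lim ≤ -9)) → (((¬(3*lim + n = 2)) → (¬(3*lim + 2*n < 13))) ∧ (3*lim + n = 2 → (¬(5*lim < 1))))) ∧ (lim ≤ -9 → (¬(3*lim + 2*n < 13)))


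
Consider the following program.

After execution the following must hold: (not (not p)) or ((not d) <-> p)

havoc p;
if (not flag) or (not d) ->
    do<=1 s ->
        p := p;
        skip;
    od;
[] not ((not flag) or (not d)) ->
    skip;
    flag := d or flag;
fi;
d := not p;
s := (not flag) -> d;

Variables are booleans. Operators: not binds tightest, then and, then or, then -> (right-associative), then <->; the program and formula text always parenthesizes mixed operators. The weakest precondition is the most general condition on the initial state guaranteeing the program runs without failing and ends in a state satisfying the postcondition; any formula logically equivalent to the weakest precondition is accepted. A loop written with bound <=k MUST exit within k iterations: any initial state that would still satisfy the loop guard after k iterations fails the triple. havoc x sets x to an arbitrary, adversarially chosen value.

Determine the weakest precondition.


Working backward. After the program, the postcondition (not (not p)) or ((not d) <-> p) must hold; in canonical form it is p or ((not d) <-> p).
Before s := (not flag) -> d: p or ((not d) <-> p)
Before d := not p: true
Then branch requires s -> (not s); else branch requires true.
Before the if: ((not flag) or (not d)) -> (s -> (not s))
Before havoc p: ((not flag) or (not d)) -> (s -> (not s))
Answer: WP = ((not flag) or (not d)) -> (s -> (not s))


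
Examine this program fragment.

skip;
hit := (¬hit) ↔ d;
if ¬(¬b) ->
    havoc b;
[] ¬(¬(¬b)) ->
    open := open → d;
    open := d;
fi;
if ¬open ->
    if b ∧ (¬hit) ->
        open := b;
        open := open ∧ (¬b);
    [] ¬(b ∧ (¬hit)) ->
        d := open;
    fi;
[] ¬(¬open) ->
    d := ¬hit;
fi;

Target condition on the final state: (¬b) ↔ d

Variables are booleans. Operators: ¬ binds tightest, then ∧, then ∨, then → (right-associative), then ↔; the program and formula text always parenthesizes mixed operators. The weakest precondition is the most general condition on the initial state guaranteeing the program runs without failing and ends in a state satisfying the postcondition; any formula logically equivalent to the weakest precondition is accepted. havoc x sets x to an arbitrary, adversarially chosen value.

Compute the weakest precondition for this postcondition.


Working backward. After the program, (¬b) ↔ d must hold.
Then branch requires ((b ∧ (¬hit)) → ((¬b) ↔ d)) ∧ ((¬(b ∧ (¬hit))) → ((¬b) ↔ open)); else branch requires (¬b) ↔ (¬hit).
Before the if: ((¬open) → (((b ∧ (¬hit)) → ((¬b) ↔ d)) ∧ ((¬(b ∧ (¬hit))) → ((¬b) ↔ open)))) ∧ (open → ((¬b) ↔ (¬hit)))
Then branch requires ((¬open) → (((¬hit) → (¬d)) ∧ (hit → (¬open)))) ∧ (open → hit) ∧ ((¬open) → open) ∧ (open → (¬hit)); else branch requires ((¬d) → (((b ∧ (¬hit)) → ((¬b) ↔ d)) ∧ ((¬(b ∧ (¬hit))) → ((¬b) ↔ d)))) ∧ (d → ((¬b) ↔ (¬hit))).
Before the if: (b → (((¬open) → (((¬hit) → (¬d)) ∧ (hit → (¬open)))) ∧ (open → hit) ∧ ((¬open) → open) ∧ (open → (¬hit)))) ∧ ((¬b) → (((¬d) → (((b ∧ (¬hit)) → ((¬b) ↔ d)) ∧ ((¬(b ∧ (¬hit))) → ((¬b) ↔ d)))) ∧ (d → ((¬b) ↔ (¬hit)))))
Before hit := (¬hit) ↔ d: (b → (((¬open) → (((¬((¬hit) ↔ d)) → (¬d)) ∧ (((¬hit) ↔ d) → (¬open)))) ∧ (open → ((¬hit) ↔ d)) ∧ ((¬open) → open) ∧ (open → (¬((¬hit) ↔ d))))) ∧ ((¬b) → (((¬d) → (((b ∧ (¬((¬hit) ↔ d))) → ((¬b) ↔ d)) ∧ ((¬(b ∧ (¬((¬hit) ↔ d)))) → ((¬b) ↔ d)))) ∧ (d → ((¬b) ↔ (¬((¬hit) ↔ d))))))
Before skip: (b → (((¬open) → (((¬((¬hit) ↔ d)) → (¬d)) ∧ (((¬hit) ↔ d) → (¬open)))) ∧ (open → ((¬hit) ↔ d)) ∧ ((¬open) → open) ∧ (open → (¬((¬hit) ↔ d))))) ∧ ((¬b) → (((¬d) → (((b ∧ (¬((¬hit) ↔ d))) → ((¬b) ↔ d)) ∧ ((¬(b ∧ (¬((¬hit) ↔ d)))) → ((¬b) ↔ d)))) ∧ (d → ((¬b) ↔ (¬((¬hit) ↔ d))))))
Answer: WP = (b → (((¬open) → (((¬((¬hit) ↔ d)) → (¬d)) ∧ (((¬hit) ↔ d) → (¬open)))) ∧ (open → ((¬hit) ↔ d)) ∧ ((¬open) → open) ∧ (open → (¬((¬hit) ↔ d))))) ∧ ((¬b) → (((¬d) → (((b ∧ (¬((¬hit) ↔ d))) → ((¬b) ↔ d)) ∧ ((¬(b ∧ (¬((¬hit) ↔ d)))) → ((¬b) ↔ d)))) ∧ (d → ((¬b) ↔ (¬((¬hit) ↔ d))))))


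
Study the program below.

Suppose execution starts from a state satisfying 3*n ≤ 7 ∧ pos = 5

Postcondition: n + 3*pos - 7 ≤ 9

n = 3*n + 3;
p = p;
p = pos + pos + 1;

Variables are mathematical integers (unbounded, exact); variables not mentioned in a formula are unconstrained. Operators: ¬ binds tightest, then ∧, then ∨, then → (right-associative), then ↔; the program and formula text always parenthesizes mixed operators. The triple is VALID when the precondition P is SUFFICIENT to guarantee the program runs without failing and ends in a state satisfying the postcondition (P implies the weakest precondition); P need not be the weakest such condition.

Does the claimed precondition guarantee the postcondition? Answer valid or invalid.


Working backward. After the program, the postcondition n + 3*pos - 7 ≤ 9 must hold; in canonical form it is n + 3*pos ≤ 16.
Before p := pos + pos + 1: n + 3*pos ≤ 16
Before p := p: n + 3*pos ≤ 16
Before n := 3*n + 3: 3*n + 3*pos ≤ 13
The weakest precondition is 3*n + 3*pos ≤ 13.
Check whether 3*n ≤ 7 ∧ pos = 5 implies it.
Countermodel: at the initial state n = 0, pos = 5, the precondition holds but the weakest precondition fails.
Answer: invalid


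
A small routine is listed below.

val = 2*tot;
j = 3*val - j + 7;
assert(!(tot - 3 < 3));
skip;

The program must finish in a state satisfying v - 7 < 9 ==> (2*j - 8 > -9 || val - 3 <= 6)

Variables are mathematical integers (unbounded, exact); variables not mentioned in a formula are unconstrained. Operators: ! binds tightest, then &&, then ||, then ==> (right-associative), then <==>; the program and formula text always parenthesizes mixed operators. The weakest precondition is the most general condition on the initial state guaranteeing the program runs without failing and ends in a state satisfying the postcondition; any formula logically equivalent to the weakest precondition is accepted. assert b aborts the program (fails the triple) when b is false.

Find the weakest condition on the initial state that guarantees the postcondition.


Working backward. After the program, the postcondition v - 7 < 9 ==> (2*j - 8 > -9 || val - 3 <= 6) must hold; in canonical form it is v < 16 ==> (2*j > -1 || val <= 9).
Before skip: v < 16 ==> (2*j > -1 || val <= 9)
Before assert !(tot - 3 < 3): (!(tot < 6)) && (v < 16 ==> (2*j > -1 || val <= 9))
Before j := 3*val - j + 7: (!(tot < 6)) && (v < 16 ==> (6*val > 2*j - 15 || val <= 9))
Before val := 2*tot: (!(tot < 6)) && (v < 16 ==> (12*tot > 2*j - 15 || 2*tot <= 9))
Answer: WP = (!(tot < 6)) && (v < 16 ==> (12*tot > 2*j - 15 || 2*tot <= 9))


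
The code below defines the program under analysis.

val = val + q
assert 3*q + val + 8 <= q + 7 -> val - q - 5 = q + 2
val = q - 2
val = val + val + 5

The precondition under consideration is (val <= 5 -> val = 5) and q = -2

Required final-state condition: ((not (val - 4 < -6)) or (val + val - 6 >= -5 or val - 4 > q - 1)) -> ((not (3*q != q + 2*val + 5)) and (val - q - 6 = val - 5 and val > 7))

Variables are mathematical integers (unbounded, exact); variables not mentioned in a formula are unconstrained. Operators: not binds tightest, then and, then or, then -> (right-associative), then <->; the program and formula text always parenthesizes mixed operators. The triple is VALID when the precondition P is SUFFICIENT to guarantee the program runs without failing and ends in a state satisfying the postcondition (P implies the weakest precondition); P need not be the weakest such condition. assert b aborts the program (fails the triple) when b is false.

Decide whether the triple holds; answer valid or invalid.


Working backward. After the program, the postcondition ((not (val - 4 < -6)) or (val + val - 6 >= -5 or val - 4 > q - 1)) -> ((not (3*q != q + 2*val + 5)) and (val - q - 6 = val - 5 and val > 7)) must hold; in canonical form it is ((not (val < -2)) or 2*val >= 1 or val > q + 3) -> ((not (2*q != 2*val + 5)) and q = -1 and val > 7).
Before val := val + val + 5: ((not (2*val < -7)) or 4*val >= -9 or 2*val > q - 2) -> ((not (2*q != 4*val + 15)) and q = -1 and 2*val > 2)
Before val := q - 2: ((not (2*q < -3)) or 4*q >= -1 or q > 2) -> ((not (2*q != -7)) and q = -1 and 2*q > 6)
Before assert 3*q + val + 8 <= q + 7 -> val - q - 5 = q + 2: (2*q + val <= -1 -> val = 2*q + 7) and (((not (2*q < -3)) or 4*q >= -1 or q > 2) -> ((not (2*q != -7)) and q = -1 and 2*q > 6))
Before val := val + q: (3*q + val <= -1 -> val = q + 7) and (((not (2*q < -3)) or 4*q >= -1 or q > 2) -> ((not (2*q != -7)) and q = -1 and 2*q > 6))
The weakest precondition is (3*q + val <= -1 -> val = q + 7) and (((not (2*q < -3)) or 4*q >= -1 or q > 2) -> ((not (2*q != -7)) and q = -1 and 2*q > 6)).
Check whether (val <= 5 -> val = 5) and q = -2 implies it.
Every state satisfying the precondition satisfies the weakest precondition: the implication holds.
Answer: valid


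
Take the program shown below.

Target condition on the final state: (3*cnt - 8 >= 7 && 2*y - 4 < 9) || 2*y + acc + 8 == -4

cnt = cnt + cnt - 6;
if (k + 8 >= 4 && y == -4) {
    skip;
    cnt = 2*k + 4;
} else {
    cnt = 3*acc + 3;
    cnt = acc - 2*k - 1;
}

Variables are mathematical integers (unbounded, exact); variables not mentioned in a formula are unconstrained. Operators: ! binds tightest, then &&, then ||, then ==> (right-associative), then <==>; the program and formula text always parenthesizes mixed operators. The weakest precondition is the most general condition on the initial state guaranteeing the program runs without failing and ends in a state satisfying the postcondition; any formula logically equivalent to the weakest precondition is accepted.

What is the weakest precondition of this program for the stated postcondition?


Working backward. After the program, the postcondition (3*cnt - 8 >= 7 && 2*y - 4 < 9) || 2*y + acc + 8 == -4 must hold; in canonical form it is (3*cnt >= 15 && 2*y < 13) || acc + 2*y == -12.
Then branch requires (6*k >= 3 && 2*y < 13) || acc + 2*y == -12; else branch requires (3*acc >= 6*k + 18 && 2*y < 13) || acc + 2*y == -12.
Before the if: ((k >= -4 && y == -4) ==> ((6*k >= 3 && 2*y < 13) || acc + 2*y == -12)) && ((!(k >= -4 && y == -4)) ==> ((3*acc >= 6*k + 18 && 2*y < 13) || acc + 2*y == -12))
Before cnt := cnt + cnt - 6: ((k >= -4 && y == -4) ==> ((6*k >= 3 && 2*y < 13) || acc + 2*y == -12)) && ((!(k >= -4 && y == -4)) ==> ((3*acc >= 6*k + 18 && 2*y < 13) || acc + 2*y == -12))
Answer: WP = ((k >= -4 && y == -4) ==> ((6*k >= 3 && 2*y < 13) || acc + 2*y == -12)) && ((!(k >= -4 && y == -4)) ==> ((3*acc >= 6*k + 18 && 2*y < 13) || acc + 2*y == -12))


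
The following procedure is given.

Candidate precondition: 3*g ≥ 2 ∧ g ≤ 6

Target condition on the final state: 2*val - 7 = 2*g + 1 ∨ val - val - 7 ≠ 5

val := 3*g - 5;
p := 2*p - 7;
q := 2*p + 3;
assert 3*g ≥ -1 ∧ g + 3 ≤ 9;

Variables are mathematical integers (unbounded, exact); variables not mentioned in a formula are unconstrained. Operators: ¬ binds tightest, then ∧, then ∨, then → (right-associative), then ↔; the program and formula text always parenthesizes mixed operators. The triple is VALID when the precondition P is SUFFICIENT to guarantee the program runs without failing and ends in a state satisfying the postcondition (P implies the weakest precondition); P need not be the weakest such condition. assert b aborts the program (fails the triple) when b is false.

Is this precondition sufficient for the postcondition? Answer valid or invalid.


Working backward. After the program, the postcondition 2*val - 7 = 2*g + 1 ∨ val - val - 7 ≠ 5 must hold; in canonical form it is true.
Before assert 3*g ≥ -1 ∧ g + 3 ≤ 9: 3*g ≥ -1 ∧ g ≤ 6
Before q := 2*p + 3: 3*g ≥ -1 ∧ g ≤ 6
Before p := 2*p - 7: 3*g ≥ -1 ∧ g ≤ 6
Before val := 3*g - 5: 3*g ≥ -1 ∧ g ≤ 6
The weakest precondition is 3*g ≥ -1 ∧ g ≤ 6.
Check whether 3*g ≥ 2 ∧ g ≤ 6 implies it.
Every state satisfying the precondition satisfies the weakest precondition: the implication holds.
Answer: valid


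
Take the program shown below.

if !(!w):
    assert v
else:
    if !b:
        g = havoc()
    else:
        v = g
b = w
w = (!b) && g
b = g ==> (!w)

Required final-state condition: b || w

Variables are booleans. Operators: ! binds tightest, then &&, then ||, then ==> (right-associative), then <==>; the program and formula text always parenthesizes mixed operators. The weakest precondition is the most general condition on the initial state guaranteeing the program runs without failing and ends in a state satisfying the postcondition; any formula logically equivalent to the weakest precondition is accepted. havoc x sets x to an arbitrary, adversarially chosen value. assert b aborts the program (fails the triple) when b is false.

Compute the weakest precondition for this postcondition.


Working backward. After the program, b || w must hold.
Before b := g ==> (!w): (g ==> (!w)) || w
Before w := (!b) && g: (g ==> (!((!b) && g))) || ((!b) && g)
Before b := w: (g ==> (!((!w) && g))) || ((!w) && g)
Then branch requires v && ((g ==> (!((!w) && g))) || ((!w) && g)); else branch requires b ==> ((g ==> (!((!w) && g))) || ((!w) && g)).
Before the if: (w ==> (v && ((g ==> (!((!w) && g))) || ((!w) && g)))) && ((!w) ==> (b ==> ((g ==> (!((!w) && g))) || ((!w) && g))))
Answer: WP = (w ==> (v && ((g ==> (!((!w) && g))) || ((!w) && g)))) && ((!w) ==> (b ==> ((g ==> (!((!w) && g))) || ((!w) && g))))


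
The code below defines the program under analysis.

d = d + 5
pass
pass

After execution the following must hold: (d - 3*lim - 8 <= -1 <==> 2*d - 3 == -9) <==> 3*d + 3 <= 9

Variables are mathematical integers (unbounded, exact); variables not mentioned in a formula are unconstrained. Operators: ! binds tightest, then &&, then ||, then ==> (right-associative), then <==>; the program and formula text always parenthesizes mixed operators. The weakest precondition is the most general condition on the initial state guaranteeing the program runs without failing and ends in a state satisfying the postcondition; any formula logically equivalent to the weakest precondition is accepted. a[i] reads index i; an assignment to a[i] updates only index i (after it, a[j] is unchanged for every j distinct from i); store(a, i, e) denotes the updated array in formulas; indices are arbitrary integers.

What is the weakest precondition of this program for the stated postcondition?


Working backward. After the program, the postcondition (d - 3*lim - 8 <= -1 <==> 2*d - 3 == -9) <==> 3*d + 3 <= 9 must hold; in canonical form it is (d <= 3*lim + 7 <==> 2*d == -6) <==> 3*d <= 6.
Before skip: (d <= 3*lim + 7 <==> 2*d == -6) <==> 3*d <= 6
Before skip: (d <= 3*lim + 7 <==> 2*d == -6) <==> 3*d <= 6
Before d := d + 5: (d <= 3*lim + 2 <==> 2*d == -16) <==> 3*d <= -9
Answer: WP = (d <= 3*lim + 2 <==> 2*d == -16) <==> 3*d <= -9


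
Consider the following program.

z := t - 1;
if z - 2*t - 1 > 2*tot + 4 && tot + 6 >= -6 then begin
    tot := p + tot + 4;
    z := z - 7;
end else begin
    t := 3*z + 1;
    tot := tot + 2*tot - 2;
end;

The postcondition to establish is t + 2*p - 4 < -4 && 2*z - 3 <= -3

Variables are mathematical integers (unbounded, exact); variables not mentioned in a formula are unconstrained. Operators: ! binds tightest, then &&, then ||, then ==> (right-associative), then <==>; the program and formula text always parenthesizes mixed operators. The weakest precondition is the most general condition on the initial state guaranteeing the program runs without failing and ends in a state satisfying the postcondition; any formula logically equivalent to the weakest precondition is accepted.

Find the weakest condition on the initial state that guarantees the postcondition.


Working backward. After the program, the postcondition t + 2*p - 4 < -4 && 2*z - 3 <= -3 must hold; in canonical form it is 2*p + t < 0 && 2*z <= 0.
Then branch requires 2*p + t < 0 && 2*z <= 14; else branch requires 2*p + 3*z < -1 && 2*z <= 0.
Before the if: ((z > 2*t + 2*tot + 5 && tot >= -12) ==> (2*p + t < 0 && 2*z <= 14)) && ((!(z > 2*t + 2*tot + 5 && tot >= -12)) ==> (2*p + 3*z < -1 && 2*z <= 0))
Before z := t - 1: ((t + 2*tot < -6 && tot >= -12) ==> (2*p + t < 0 && 2*t <= 16)) && ((!(t + 2*tot < -6 && tot >= -12)) ==> (2*p + 3*t < 2 && 2*t <= 2))
Answer: WP = ((t + 2*tot < -6 && tot >= -12) ==> (2*p + t < 0 && 2*t <= 16)) && ((!(t + 2*tot < -6 && tot >= -12)) ==> (2*p + 3*t < 2 && 2*t <= 2))


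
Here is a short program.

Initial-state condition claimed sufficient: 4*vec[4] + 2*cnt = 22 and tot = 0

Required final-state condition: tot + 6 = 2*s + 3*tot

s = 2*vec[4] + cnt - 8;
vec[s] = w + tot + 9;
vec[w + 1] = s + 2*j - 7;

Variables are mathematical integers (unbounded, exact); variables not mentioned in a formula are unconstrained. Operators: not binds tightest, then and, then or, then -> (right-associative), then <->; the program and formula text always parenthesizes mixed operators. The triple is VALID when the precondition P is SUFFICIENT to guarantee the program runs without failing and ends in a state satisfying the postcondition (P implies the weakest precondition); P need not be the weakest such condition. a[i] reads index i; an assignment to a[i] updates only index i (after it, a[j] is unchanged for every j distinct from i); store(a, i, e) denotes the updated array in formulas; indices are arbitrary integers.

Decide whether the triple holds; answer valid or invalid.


Working backward. After the program, the postcondition tot + 6 = 2*s + 3*tot must hold; in canonical form it is 2*s + 2*tot = 6.
Before vec[w + 1] := s + 2*j - 7: 2*s + 2*tot = 6
Before vec[s] := w + tot + 9: 2*s + 2*tot = 6
Before s := 2*vec[4] + cnt - 8: 4*vec[4] + 2*cnt + 2*tot = 22
The weakest precondition is 4*vec[4] + 2*cnt + 2*tot = 22.
Check whether 4*vec[4] + 2*cnt = 22 and tot = 0 implies it.
Every state satisfying the precondition satisfies the weakest precondition: the implication holds.
Answer: valid


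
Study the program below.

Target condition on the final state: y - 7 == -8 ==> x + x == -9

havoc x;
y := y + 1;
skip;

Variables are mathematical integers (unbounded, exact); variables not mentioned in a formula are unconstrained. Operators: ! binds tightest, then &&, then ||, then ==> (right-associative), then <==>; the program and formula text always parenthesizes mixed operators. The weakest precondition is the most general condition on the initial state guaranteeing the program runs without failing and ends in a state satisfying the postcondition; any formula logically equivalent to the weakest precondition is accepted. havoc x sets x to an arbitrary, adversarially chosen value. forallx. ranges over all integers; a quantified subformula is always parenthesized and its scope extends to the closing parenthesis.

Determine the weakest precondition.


Working backward. After the program, the postcondition y - 7 == -8 ==> x + x == -9 must hold; in canonical form it is y == -1 ==> 2*x == -9.
Before skip: y == -1 ==> 2*x == -9
Before y := y + 1: y == -2 ==> 2*x == -9
Before havoc x: forall x_1. (y == -2 ==> 2*x_1 == -9)
Answer: WP = forall x_1. (y == -2 ==> 2*x_1 == -9)


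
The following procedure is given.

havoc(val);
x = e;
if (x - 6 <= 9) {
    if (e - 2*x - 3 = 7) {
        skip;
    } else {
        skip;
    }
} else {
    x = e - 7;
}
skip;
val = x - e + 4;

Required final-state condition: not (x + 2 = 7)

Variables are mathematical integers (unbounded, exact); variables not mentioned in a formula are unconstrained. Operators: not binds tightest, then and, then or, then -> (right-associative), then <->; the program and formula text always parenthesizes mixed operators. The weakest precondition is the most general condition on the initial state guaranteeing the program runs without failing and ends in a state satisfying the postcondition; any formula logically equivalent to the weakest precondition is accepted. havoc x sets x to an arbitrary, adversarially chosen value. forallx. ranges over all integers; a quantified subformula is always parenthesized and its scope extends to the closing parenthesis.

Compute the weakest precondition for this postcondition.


Working backward. After the program, the postcondition not (x + 2 = 7) must hold; in canonical form it is not (x = 5).
Before val := x - e + 4: not (x = 5)
Before skip: not (x = 5)
Then branch requires (e = 2*x + 10 -> (not (x = 5))) and ((not (e = 2*x + 10)) -> (not (x = 5))); else branch requires not (e = 12).
Before the if: (x <= 15 -> ((e = 2*x + 10 -> (not (x = 5))) and ((not (e = 2*x + 10)) -> (not (x = 5))))) and ((not (x <= 15)) -> (not (e = 12)))
Before x := e: (e <= 15 -> ((e = -10 -> (not (e = 5))) and ((not (e = -10)) -> (not (e = 5))))) and ((not (e <= 15)) -> (not (e = 12)))
Before havoc val: (e <= 15 -> ((e = -10 -> (not (e = 5))) and ((not (e = -10)) -> (not (e = 5))))) and ((not (e <= 15)) -> (not (e = 12)))
Answer: WP = (e <= 15 -> ((e = -10 -> (not (e = 5))) and ((not (e = -10)) -> (not (e = 5))))) and ((not (e <= 15)) -> (not (e = 12)))
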